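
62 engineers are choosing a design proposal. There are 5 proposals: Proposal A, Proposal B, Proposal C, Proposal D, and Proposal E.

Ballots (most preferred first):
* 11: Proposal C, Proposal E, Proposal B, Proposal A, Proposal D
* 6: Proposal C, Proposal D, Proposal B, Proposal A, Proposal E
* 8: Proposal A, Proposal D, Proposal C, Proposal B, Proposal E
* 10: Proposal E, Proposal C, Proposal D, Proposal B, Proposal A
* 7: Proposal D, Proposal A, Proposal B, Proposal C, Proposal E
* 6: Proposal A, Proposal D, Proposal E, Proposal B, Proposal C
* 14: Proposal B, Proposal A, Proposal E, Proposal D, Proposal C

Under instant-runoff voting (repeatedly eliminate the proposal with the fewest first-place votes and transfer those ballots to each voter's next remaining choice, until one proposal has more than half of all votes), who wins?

Round 1: Proposal A 14, Proposal B 14, Proposal C 17, Proposal D 7, Proposal E 10. Proposal D eliminated.
Round 2: Proposal A 21, Proposal B 14, Proposal C 17, Proposal E 10. Proposal E eliminated.
Round 3: Proposal A 21, Proposal B 14, Proposal C 27. Proposal B eliminated.
Round 4: Proposal A 35, Proposal C 27. Proposal A has a majority (≥32).

Proposal A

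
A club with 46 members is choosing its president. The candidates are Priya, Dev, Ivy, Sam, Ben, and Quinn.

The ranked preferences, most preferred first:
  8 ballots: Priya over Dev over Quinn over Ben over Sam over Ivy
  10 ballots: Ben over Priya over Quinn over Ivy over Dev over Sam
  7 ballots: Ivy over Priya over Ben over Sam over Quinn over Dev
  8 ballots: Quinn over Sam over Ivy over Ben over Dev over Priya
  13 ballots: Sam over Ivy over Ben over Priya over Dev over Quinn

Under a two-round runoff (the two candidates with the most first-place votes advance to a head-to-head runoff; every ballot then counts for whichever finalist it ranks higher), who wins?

Ben

Round 1 first-place votes: Priya 8, Dev 0, Ivy 7, Sam 13, Ben 10, Quinn 8. Sam and Ben advance.
Runoff: Sam is ranked above Ben on 21 ballots, Ben above Sam on 25.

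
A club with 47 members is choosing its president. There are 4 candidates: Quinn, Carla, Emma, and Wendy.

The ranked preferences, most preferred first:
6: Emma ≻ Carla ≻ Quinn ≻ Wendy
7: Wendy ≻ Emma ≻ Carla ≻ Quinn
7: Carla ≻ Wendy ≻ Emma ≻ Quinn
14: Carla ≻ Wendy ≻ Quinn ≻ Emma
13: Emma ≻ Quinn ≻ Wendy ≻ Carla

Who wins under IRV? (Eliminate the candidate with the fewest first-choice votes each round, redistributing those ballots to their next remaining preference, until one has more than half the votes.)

Emma

Round 1: Quinn 0, Carla 21, Emma 19, Wendy 7. Quinn eliminated.
Round 2: Carla 21, Emma 19, Wendy 7. Wendy eliminated.
Round 3: Carla 21, Emma 26. Emma has a majority (≥24).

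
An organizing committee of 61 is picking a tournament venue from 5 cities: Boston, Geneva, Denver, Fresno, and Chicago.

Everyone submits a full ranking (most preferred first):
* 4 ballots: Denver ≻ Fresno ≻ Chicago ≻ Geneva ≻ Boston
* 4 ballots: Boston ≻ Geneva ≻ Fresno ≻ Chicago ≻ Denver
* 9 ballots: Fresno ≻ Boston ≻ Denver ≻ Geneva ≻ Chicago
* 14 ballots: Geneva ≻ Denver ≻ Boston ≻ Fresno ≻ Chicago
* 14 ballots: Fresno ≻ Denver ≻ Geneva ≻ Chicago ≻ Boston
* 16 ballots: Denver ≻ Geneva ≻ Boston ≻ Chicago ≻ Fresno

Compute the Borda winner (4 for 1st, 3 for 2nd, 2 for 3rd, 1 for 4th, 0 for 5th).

Boston: 4×0 + 4×4 + 9×3 + 14×2 + 14×0 + 16×2 = 103
Geneva: 4×1 + 4×3 + 9×1 + 14×4 + 14×2 + 16×3 = 157
Denver: 4×4 + 4×0 + 9×2 + 14×3 + 14×3 + 16×4 = 182
Fresno: 4×3 + 4×2 + 9×4 + 14×1 + 14×4 + 16×0 = 126
Chicago: 4×2 + 4×1 + 9×0 + 14×0 + 14×1 + 16×1 = 42

Denver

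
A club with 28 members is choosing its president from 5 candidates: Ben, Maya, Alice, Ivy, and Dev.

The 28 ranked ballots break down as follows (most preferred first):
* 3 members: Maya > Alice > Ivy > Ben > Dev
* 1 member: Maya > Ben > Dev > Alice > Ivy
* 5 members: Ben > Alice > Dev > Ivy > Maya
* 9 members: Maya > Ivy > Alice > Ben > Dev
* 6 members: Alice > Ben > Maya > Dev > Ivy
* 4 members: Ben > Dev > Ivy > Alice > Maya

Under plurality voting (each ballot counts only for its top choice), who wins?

Maya

First-place votes: Ben 9, Maya 13, Alice 6, Ivy 0, Dev 0.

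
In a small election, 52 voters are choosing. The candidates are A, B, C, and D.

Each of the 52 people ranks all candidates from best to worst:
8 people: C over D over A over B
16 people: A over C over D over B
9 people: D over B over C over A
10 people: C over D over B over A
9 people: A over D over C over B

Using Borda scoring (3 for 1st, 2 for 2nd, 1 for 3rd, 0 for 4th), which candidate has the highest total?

A: 8×1 + 16×3 + 9×0 + 10×0 + 9×3 = 83
B: 8×0 + 16×0 + 9×2 + 10×1 + 9×0 = 28
C: 8×3 + 16×2 + 9×1 + 10×3 + 9×1 = 104
D: 8×2 + 16×1 + 9×3 + 10×2 + 9×2 = 97

C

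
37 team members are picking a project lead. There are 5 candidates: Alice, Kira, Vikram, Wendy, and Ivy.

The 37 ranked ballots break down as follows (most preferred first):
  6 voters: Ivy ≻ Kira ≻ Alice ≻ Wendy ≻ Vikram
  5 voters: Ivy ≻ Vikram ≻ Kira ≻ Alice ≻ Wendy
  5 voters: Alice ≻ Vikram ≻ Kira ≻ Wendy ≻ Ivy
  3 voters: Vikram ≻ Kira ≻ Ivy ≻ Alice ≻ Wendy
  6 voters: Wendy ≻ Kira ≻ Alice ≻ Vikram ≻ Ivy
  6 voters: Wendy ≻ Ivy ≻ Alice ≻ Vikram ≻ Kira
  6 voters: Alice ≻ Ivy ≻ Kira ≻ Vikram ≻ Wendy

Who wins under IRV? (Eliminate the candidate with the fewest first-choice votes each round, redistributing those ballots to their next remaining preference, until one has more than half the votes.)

Ivy

Round 1: Alice 11, Kira 0, Vikram 3, Wendy 12, Ivy 11. Kira eliminated.
Round 2: Alice 11, Vikram 3, Wendy 12, Ivy 11. Vikram eliminated.
Round 3: Alice 11, Wendy 12, Ivy 14. Alice eliminated.
Round 4: Wendy 17, Ivy 20. Ivy has a majority (≥19).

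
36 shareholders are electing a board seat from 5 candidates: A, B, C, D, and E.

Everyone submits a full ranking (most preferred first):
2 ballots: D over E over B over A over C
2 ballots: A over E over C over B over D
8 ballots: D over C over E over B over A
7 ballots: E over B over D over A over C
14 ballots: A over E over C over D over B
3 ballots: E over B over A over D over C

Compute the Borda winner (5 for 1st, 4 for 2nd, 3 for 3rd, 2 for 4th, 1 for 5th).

A: 2×2 + 2×5 + 8×1 + 7×2 + 14×5 + 3×3 = 115
B: 2×3 + 2×2 + 8×2 + 7×4 + 14×1 + 3×4 = 80
C: 2×1 + 2×3 + 8×4 + 7×1 + 14×3 + 3×1 = 92
D: 2×5 + 2×1 + 8×5 + 7×3 + 14×2 + 3×2 = 107
E: 2×4 + 2×4 + 8×3 + 7×5 + 14×4 + 3×5 = 146

E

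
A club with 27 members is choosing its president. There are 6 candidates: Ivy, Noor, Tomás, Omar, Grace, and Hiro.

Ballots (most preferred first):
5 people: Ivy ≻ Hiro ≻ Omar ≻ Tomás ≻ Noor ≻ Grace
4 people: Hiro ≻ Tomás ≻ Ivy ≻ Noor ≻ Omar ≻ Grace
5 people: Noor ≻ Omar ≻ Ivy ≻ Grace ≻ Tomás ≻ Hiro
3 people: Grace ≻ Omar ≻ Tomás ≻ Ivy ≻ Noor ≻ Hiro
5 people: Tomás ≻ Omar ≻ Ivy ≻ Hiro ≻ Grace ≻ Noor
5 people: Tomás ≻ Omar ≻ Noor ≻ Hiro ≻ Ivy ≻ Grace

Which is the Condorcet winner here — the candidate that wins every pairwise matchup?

Tomás

Tomás vs Ivy: 17–10
Tomás vs Noor: 22–5
Tomás vs Omar: 14–13
Tomás vs Grace: 19–8
Tomás vs Hiro: 18–9
Tomás beats every other candidate.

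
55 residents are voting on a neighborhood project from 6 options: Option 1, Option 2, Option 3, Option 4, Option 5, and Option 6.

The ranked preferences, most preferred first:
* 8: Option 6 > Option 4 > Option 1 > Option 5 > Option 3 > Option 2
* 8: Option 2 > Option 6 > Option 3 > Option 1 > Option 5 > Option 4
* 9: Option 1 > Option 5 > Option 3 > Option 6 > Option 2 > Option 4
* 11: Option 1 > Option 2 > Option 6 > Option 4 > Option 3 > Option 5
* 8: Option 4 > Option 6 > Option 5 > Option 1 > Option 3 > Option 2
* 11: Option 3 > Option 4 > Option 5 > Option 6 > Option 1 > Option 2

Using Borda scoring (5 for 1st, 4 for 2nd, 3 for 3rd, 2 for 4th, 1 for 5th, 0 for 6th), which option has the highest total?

Option 1: 8×3 + 8×2 + 9×5 + 11×5 + 8×2 + 11×1 = 167
Option 2: 8×0 + 8×5 + 9×1 + 11×4 + 8×0 + 11×0 = 93
Option 3: 8×1 + 8×3 + 9×3 + 11×1 + 8×1 + 11×5 = 133
Option 4: 8×4 + 8×0 + 9×0 + 11×2 + 8×5 + 11×4 = 138
Option 5: 8×2 + 8×1 + 9×4 + 11×0 + 8×3 + 11×3 = 117
Option 6: 8×5 + 8×4 + 9×2 + 11×3 + 8×4 + 11×2 = 177

Option 6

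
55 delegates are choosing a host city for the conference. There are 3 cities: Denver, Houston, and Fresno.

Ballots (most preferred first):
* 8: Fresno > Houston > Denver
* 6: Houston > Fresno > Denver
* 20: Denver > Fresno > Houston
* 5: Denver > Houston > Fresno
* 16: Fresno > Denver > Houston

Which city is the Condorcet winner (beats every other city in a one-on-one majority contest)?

Fresno vs Denver: 30–25
Fresno vs Houston: 44–11
Fresno beats every other city.

Fresno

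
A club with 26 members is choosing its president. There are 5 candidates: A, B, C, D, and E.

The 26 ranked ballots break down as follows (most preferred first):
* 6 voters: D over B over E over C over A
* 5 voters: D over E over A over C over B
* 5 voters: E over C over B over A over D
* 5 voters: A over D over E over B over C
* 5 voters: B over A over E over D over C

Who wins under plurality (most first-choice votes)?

First-place votes: A 5, B 5, C 0, D 11, E 5.

D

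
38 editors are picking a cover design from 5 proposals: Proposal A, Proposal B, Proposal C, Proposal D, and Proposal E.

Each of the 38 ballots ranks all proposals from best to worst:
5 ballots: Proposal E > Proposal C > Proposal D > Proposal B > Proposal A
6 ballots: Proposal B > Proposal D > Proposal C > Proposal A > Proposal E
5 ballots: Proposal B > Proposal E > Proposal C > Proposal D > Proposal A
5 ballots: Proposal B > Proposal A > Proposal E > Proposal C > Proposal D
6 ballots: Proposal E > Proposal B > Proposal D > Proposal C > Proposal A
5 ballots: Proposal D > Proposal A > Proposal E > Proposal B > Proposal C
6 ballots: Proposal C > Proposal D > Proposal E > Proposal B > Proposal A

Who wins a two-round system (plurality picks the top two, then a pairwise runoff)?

Proposal E

Round 1 first-place votes: Proposal A 0, Proposal B 16, Proposal C 6, Proposal D 5, Proposal E 11. Proposal B and Proposal E advance.
Runoff: Proposal B is ranked above Proposal E on 16 ballots, Proposal E above Proposal B on 22.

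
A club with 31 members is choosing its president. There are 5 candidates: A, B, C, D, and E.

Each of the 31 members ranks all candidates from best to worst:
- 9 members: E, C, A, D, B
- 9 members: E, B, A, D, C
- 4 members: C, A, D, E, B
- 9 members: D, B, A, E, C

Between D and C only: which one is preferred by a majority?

D is ranked above C on 18 ballots; C above D on 13.

D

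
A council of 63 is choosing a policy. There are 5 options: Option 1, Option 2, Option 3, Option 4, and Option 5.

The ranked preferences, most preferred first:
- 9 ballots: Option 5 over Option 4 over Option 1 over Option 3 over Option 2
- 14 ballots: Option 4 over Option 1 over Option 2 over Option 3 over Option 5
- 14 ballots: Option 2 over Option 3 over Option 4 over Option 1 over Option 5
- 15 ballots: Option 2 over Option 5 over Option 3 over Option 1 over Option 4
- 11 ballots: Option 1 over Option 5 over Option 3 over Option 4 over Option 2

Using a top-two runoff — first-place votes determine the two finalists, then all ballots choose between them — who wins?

Option 4

Round 1 first-place votes: Option 1 11, Option 2 29, Option 3 0, Option 4 14, Option 5 9. Option 2 and Option 4 advance.
Runoff: Option 2 is ranked above Option 4 on 29 ballots, Option 4 above Option 2 on 34.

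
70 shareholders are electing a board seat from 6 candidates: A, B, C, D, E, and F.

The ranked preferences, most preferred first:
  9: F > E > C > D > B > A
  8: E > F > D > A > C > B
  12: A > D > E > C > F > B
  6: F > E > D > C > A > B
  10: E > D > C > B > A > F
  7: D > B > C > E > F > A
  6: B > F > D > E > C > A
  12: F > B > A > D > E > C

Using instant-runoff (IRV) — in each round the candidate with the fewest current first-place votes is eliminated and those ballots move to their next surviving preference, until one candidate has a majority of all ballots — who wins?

E

Round 1: A 12, B 6, C 0, D 7, E 18, F 27. C eliminated.
Round 2: A 12, B 6, D 7, E 18, F 27. B eliminated.
Round 3: A 12, D 7, E 18, F 33. D eliminated.
Round 4: A 12, E 25, F 33. A eliminated.
Round 5: E 37, F 33. E has a majority (≥36).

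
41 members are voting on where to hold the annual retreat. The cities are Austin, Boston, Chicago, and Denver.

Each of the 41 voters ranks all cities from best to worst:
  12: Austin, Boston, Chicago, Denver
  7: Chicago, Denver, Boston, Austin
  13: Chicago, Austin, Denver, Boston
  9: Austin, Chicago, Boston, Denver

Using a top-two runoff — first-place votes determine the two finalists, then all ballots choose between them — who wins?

Austin

Round 1 first-place votes: Austin 21, Boston 0, Chicago 20, Denver 0. Austin and Chicago advance.
Runoff: Austin is ranked above Chicago on 21 ballots, Chicago above Austin on 20.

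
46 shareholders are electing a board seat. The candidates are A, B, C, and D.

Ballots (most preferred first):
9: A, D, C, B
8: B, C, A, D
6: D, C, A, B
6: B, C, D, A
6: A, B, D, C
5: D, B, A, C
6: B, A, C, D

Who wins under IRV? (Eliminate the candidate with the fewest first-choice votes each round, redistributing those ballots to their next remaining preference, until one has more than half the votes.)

Round 1: A 15, B 20, C 0, D 11. C eliminated.
Round 2: A 15, B 20, D 11. D eliminated.
Round 3: A 21, B 25. B has a majority (≥24).

B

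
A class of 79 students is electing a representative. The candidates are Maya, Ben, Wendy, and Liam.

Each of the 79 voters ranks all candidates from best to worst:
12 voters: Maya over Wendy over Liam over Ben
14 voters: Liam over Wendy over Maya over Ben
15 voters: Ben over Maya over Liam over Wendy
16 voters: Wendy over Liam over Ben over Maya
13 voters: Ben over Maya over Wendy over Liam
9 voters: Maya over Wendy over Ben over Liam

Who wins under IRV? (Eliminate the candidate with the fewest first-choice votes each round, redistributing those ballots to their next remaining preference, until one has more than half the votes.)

Wendy

Round 1: Maya 21, Ben 28, Wendy 16, Liam 14. Liam eliminated.
Round 2: Maya 21, Ben 28, Wendy 30. Maya eliminated.
Round 3: Ben 28, Wendy 51. Wendy has a majority (≥40).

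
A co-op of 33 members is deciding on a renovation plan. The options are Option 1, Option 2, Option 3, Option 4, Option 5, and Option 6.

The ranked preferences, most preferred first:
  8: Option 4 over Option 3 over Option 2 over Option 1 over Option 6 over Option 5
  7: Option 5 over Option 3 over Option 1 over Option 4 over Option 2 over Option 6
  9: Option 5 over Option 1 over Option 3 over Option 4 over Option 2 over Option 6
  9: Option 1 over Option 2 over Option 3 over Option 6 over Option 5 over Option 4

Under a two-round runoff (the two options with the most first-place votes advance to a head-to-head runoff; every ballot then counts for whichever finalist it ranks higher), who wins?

Option 1

Round 1 first-place votes: Option 1 9, Option 2 0, Option 3 0, Option 4 8, Option 5 16, Option 6 0. Option 5 and Option 1 advance.
Runoff: Option 5 is ranked above Option 1 on 16 ballots, Option 1 above Option 5 on 17.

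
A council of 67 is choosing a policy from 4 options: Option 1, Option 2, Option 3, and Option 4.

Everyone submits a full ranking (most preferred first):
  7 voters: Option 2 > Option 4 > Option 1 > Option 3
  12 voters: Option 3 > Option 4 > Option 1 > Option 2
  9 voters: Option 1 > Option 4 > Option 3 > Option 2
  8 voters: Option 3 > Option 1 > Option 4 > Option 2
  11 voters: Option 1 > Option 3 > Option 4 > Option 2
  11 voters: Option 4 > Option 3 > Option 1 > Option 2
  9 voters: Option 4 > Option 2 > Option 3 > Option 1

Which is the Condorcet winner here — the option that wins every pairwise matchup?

Option 4 vs Option 1: 39–28
Option 4 vs Option 2: 60–7
Option 4 vs Option 3: 36–31
Option 4 beats every other option.

Option 4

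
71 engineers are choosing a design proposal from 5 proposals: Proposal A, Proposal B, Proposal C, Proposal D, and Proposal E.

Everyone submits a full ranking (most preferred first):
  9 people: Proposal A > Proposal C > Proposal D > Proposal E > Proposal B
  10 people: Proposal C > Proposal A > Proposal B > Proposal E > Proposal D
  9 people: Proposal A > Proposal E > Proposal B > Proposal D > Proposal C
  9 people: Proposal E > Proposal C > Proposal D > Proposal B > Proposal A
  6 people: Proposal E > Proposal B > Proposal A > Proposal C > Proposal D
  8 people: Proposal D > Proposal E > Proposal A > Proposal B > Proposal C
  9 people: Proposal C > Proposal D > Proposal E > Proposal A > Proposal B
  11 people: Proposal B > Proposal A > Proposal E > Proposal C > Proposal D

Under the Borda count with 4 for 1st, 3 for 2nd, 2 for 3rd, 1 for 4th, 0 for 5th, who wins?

Proposal A

Proposal A: 9×4 + 10×3 + 9×4 + 9×0 + 6×2 + 8×2 + 9×1 + 11×3 = 172
Proposal B: 9×0 + 10×2 + 9×2 + 9×1 + 6×3 + 8×1 + 9×0 + 11×4 = 117
Proposal C: 9×3 + 10×4 + 9×0 + 9×3 + 6×1 + 8×0 + 9×4 + 11×1 = 147
Proposal D: 9×2 + 10×0 + 9×1 + 9×2 + 6×0 + 8×4 + 9×3 + 11×0 = 104
Proposal E: 9×1 + 10×1 + 9×3 + 9×4 + 6×4 + 8×3 + 9×2 + 11×2 = 170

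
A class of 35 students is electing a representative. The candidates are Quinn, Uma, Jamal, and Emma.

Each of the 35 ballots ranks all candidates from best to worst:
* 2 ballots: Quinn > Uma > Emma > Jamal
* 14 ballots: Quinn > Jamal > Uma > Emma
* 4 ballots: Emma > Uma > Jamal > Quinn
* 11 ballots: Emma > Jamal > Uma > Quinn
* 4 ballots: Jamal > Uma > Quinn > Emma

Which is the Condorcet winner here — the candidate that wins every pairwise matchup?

Jamal

Jamal vs Quinn: 19–16
Jamal vs Uma: 29–6
Jamal vs Emma: 18–17
Jamal beats every other candidate.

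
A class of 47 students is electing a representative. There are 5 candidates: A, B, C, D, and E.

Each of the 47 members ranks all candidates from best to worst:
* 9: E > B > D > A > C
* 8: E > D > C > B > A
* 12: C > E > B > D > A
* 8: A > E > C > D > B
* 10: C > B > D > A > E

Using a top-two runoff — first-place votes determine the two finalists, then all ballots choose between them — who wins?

Round 1 first-place votes: A 8, B 0, C 22, D 0, E 17. C and E advance.
Runoff: C is ranked above E on 22 ballots, E above C on 25.

E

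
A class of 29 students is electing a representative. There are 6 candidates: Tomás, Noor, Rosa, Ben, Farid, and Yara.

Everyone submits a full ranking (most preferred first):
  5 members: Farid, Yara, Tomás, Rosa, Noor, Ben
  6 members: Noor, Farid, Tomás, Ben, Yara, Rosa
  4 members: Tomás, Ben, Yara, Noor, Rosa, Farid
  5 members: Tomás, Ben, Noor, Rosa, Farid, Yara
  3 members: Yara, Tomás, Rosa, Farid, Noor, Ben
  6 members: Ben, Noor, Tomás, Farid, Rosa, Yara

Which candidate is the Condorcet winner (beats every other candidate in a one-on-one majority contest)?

Tomás vs Noor: 17–12
Tomás vs Rosa: 29–0
Tomás vs Ben: 23–6
Tomás vs Farid: 18–11
Tomás vs Yara: 21–8
Tomás beats every other candidate.

Tomás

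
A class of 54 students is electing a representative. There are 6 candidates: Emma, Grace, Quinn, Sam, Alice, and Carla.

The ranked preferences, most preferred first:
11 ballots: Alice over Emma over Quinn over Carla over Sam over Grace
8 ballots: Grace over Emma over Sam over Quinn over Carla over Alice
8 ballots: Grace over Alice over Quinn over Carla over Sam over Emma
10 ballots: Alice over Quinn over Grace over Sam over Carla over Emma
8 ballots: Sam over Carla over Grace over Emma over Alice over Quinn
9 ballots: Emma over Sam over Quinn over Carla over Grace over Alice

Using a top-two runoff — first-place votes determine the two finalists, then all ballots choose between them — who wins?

Round 1 first-place votes: Emma 9, Grace 16, Quinn 0, Sam 8, Alice 21, Carla 0. Alice and Grace advance.
Runoff: Alice is ranked above Grace on 21 ballots, Grace above Alice on 33.

Grace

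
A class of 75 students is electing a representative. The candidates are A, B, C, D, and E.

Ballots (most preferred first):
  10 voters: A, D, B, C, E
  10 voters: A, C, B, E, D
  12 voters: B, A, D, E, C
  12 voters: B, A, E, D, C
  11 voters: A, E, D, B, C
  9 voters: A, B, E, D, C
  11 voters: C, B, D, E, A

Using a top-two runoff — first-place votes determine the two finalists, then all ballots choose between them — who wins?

A

Round 1 first-place votes: A 40, B 24, C 11, D 0, E 0. A and B advance.
Runoff: A is ranked above B on 40 ballots, B above A on 35.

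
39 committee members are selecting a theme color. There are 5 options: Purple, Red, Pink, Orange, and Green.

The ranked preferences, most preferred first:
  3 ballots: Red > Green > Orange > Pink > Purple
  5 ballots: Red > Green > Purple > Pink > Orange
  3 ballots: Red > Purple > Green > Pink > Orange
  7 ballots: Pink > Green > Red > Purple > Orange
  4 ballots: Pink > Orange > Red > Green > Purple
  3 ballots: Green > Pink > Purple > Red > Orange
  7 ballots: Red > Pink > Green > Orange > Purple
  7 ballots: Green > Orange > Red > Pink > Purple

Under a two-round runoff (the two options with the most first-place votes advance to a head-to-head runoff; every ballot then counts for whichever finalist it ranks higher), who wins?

Round 1 first-place votes: Purple 0, Red 18, Pink 11, Orange 0, Green 10. Red and Pink advance.
Runoff: Red is ranked above Pink on 25 ballots, Pink above Red on 14.

Red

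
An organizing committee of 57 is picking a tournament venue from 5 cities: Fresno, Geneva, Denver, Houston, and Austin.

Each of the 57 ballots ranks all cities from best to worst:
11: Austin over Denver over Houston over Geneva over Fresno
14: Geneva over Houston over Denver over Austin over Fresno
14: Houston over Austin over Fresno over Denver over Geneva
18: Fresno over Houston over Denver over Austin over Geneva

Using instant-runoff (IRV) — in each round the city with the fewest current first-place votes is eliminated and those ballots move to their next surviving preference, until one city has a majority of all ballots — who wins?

Houston

Round 1: Fresno 18, Geneva 14, Denver 0, Houston 14, Austin 11. Denver eliminated.
Round 2: Fresno 18, Geneva 14, Houston 14, Austin 11. Austin eliminated.
Round 3: Fresno 18, Geneva 14, Houston 25. Geneva eliminated.
Round 4: Fresno 18, Houston 39. Houston has a majority (≥29).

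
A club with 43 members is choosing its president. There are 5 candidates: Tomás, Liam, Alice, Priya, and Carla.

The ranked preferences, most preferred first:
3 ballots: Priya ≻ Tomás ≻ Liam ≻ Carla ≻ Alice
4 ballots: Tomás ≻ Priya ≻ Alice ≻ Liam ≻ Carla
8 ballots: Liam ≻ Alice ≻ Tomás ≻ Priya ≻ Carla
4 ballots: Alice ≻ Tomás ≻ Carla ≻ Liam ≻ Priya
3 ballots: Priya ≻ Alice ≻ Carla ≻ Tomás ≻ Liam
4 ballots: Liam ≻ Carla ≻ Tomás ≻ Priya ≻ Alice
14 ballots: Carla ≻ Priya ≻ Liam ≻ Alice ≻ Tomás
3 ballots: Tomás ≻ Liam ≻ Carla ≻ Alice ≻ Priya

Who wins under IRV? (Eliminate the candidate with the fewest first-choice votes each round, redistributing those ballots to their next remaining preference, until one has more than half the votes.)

Tomás

Round 1: Tomás 7, Liam 12, Alice 4, Priya 6, Carla 14. Alice eliminated.
Round 2: Tomás 11, Liam 12, Priya 6, Carla 14. Priya eliminated.
Round 3: Tomás 14, Liam 12, Carla 17. Liam eliminated.
Round 4: Tomás 22, Carla 21. Tomás has a majority (≥22).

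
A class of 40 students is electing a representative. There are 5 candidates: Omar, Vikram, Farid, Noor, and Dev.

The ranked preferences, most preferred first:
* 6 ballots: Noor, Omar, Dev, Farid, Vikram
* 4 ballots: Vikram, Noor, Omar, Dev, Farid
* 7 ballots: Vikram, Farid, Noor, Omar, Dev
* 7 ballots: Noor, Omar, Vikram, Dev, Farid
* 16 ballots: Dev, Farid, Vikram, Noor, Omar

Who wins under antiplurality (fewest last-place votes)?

Last-place votes: Omar 16, Vikram 6, Farid 11, Noor 0, Dev 7.

Noor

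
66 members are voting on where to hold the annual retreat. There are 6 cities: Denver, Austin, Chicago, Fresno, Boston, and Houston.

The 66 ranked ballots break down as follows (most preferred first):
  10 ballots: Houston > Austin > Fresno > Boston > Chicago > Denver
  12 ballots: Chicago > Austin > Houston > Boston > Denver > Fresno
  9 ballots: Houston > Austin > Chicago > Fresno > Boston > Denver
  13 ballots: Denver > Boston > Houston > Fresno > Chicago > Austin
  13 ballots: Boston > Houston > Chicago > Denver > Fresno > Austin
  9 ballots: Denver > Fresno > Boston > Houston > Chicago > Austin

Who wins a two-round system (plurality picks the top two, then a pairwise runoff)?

Houston

Round 1 first-place votes: Denver 22, Austin 0, Chicago 12, Fresno 0, Boston 13, Houston 19. Denver and Houston advance.
Runoff: Denver is ranked above Houston on 22 ballots, Houston above Denver on 44.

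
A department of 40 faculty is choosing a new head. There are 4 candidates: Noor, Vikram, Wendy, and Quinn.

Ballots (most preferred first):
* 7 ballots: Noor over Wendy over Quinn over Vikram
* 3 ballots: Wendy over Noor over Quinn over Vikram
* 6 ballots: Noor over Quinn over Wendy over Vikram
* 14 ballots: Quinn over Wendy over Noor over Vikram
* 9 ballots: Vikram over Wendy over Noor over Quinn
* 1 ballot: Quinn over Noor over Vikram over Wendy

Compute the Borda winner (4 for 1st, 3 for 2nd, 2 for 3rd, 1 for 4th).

Wendy

Noor: 7×4 + 3×3 + 6×4 + 14×2 + 9×2 + 1×3 = 110
Vikram: 7×1 + 3×1 + 6×1 + 14×1 + 9×4 + 1×2 = 68
Wendy: 7×3 + 3×4 + 6×2 + 14×3 + 9×3 + 1×1 = 115
Quinn: 7×2 + 3×2 + 6×3 + 14×4 + 9×1 + 1×4 = 107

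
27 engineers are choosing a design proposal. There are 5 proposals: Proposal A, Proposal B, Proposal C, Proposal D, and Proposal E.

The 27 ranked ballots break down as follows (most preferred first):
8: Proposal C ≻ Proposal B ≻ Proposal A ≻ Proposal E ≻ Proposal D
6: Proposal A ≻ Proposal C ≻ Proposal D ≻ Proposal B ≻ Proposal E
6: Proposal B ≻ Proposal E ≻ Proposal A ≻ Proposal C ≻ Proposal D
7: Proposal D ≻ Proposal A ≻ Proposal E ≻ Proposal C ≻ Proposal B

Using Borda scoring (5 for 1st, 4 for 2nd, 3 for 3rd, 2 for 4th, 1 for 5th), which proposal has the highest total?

Proposal A: 8×3 + 6×5 + 6×3 + 7×4 = 100
Proposal B: 8×4 + 6×2 + 6×5 + 7×1 = 81
Proposal C: 8×5 + 6×4 + 6×2 + 7×2 = 90
Proposal D: 8×1 + 6×3 + 6×1 + 7×5 = 67
Proposal E: 8×2 + 6×1 + 6×4 + 7×3 = 67

Proposal A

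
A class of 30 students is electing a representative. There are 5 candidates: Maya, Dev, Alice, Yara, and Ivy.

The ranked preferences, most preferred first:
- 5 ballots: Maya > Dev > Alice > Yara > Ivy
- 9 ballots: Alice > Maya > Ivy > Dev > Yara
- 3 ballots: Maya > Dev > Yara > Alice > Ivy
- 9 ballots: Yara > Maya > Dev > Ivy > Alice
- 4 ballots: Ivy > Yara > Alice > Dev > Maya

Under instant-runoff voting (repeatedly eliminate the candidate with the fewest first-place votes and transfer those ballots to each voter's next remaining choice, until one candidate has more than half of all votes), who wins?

Yara

Round 1: Maya 8, Dev 0, Alice 9, Yara 9, Ivy 4. Dev eliminated.
Round 2: Maya 8, Alice 9, Yara 9, Ivy 4. Ivy eliminated.
Round 3: Maya 8, Alice 9, Yara 13. Maya eliminated.
Round 4: Alice 14, Yara 16. Yara has a majority (≥16).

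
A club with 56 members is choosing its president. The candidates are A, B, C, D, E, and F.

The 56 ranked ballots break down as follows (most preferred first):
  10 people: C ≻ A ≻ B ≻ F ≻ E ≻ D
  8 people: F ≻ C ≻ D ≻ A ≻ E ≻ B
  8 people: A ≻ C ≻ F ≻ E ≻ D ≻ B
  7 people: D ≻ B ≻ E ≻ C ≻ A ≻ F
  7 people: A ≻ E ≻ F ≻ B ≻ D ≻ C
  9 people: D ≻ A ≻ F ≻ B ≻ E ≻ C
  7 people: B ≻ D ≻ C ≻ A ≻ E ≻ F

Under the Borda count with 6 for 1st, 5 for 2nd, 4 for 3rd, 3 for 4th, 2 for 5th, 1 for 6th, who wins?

A

A: 10×5 + 8×3 + 8×6 + 7×2 + 7×6 + 9×5 + 7×3 = 244
B: 10×4 + 8×1 + 8×1 + 7×5 + 7×3 + 9×3 + 7×6 = 181
C: 10×6 + 8×5 + 8×5 + 7×3 + 7×1 + 9×1 + 7×4 = 205
D: 10×1 + 8×4 + 8×2 + 7×6 + 7×2 + 9×6 + 7×5 = 203
E: 10×2 + 8×2 + 8×3 + 7×4 + 7×5 + 9×2 + 7×2 = 155
F: 10×3 + 8×6 + 8×4 + 7×1 + 7×4 + 9×4 + 7×1 = 188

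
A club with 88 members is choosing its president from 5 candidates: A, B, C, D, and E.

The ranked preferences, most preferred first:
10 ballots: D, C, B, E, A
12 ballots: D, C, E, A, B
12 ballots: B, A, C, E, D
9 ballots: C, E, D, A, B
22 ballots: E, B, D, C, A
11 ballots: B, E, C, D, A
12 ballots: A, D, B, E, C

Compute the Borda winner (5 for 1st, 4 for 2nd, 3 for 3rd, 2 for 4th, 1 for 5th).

E

A: 10×1 + 12×2 + 12×4 + 9×2 + 22×1 + 11×1 + 12×5 = 193
B: 10×3 + 12×1 + 12×5 + 9×1 + 22×4 + 11×5 + 12×3 = 290
C: 10×4 + 12×4 + 12×3 + 9×5 + 22×2 + 11×3 + 12×1 = 258
D: 10×5 + 12×5 + 12×1 + 9×3 + 22×3 + 11×2 + 12×4 = 285
E: 10×2 + 12×3 + 12×2 + 9×4 + 22×5 + 11×4 + 12×2 = 294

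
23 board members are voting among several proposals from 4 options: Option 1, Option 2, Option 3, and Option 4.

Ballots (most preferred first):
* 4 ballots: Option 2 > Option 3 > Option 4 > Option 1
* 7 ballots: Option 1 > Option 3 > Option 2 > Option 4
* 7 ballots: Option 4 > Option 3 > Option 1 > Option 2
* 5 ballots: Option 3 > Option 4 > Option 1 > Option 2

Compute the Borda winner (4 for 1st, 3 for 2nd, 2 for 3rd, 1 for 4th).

Option 1: 4×1 + 7×4 + 7×2 + 5×2 = 56
Option 2: 4×4 + 7×2 + 7×1 + 5×1 = 42
Option 3: 4×3 + 7×3 + 7×3 + 5×4 = 74
Option 4: 4×2 + 7×1 + 7×4 + 5×3 = 58

Option 3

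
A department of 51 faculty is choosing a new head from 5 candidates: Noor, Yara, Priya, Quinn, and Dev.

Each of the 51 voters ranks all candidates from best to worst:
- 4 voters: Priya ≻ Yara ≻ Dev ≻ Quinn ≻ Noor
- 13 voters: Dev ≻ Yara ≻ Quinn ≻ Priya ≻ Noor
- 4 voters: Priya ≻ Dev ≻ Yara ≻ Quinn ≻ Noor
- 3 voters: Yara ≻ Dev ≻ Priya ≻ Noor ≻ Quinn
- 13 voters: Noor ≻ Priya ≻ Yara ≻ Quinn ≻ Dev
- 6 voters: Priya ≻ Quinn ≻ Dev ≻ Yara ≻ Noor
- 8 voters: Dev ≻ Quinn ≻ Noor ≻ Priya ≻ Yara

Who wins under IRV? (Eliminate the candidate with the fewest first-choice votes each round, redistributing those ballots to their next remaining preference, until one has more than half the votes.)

Round 1: Noor 13, Yara 3, Priya 14, Quinn 0, Dev 21. Quinn eliminated.
Round 2: Noor 13, Yara 3, Priya 14, Dev 21. Yara eliminated.
Round 3: Noor 13, Priya 14, Dev 24. Noor eliminated.
Round 4: Priya 27, Dev 24. Priya has a majority (≥26).

Priya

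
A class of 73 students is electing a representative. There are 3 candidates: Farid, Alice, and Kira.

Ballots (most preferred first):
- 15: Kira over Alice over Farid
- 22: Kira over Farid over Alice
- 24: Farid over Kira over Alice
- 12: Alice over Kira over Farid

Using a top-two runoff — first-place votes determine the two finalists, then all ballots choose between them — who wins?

Kira

Round 1 first-place votes: Farid 24, Alice 12, Kira 37. Kira and Farid advance.
Runoff: Kira is ranked above Farid on 49 ballots, Farid above Kira on 24.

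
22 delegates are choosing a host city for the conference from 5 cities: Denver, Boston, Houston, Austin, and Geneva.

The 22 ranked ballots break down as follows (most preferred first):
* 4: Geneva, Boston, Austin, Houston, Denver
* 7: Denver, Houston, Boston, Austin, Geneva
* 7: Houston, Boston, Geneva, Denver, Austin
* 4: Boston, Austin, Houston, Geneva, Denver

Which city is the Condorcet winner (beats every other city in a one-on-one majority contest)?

Houston vs Denver: 15–7
Houston vs Boston: 14–8
Houston vs Austin: 14–8
Houston vs Geneva: 18–4
Houston beats every other city.

Houston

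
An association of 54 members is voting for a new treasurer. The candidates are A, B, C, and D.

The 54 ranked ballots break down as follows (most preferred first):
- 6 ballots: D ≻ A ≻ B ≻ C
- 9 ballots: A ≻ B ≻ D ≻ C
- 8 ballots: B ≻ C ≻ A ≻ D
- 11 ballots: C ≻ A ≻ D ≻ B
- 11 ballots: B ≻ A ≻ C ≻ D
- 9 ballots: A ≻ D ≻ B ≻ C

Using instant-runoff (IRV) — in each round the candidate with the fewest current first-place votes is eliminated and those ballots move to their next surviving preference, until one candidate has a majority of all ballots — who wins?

Round 1: A 18, B 19, C 11, D 6. D eliminated.
Round 2: A 24, B 19, C 11. C eliminated.
Round 3: A 35, B 19. A has a majority (≥28).

A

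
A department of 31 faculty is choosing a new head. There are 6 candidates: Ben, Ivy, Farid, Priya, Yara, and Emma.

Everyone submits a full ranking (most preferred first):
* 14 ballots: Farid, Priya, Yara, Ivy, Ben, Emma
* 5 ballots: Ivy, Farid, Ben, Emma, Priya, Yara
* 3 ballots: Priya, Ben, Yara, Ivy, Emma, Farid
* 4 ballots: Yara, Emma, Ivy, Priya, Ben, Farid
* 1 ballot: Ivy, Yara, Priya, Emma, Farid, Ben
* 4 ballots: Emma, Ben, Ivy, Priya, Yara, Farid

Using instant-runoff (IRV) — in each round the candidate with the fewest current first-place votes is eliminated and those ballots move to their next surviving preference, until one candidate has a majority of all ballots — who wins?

Ivy

Round 1: Ben 0, Ivy 6, Farid 14, Priya 3, Yara 4, Emma 4. Ben eliminated.
Round 2: Ivy 6, Farid 14, Priya 3, Yara 4, Emma 4. Priya eliminated.
Round 3: Ivy 6, Farid 14, Yara 7, Emma 4. Emma eliminated.
Round 4: Ivy 10, Farid 14, Yara 7. Yara eliminated.
Round 5: Ivy 17, Farid 14. Ivy has a majority (≥16).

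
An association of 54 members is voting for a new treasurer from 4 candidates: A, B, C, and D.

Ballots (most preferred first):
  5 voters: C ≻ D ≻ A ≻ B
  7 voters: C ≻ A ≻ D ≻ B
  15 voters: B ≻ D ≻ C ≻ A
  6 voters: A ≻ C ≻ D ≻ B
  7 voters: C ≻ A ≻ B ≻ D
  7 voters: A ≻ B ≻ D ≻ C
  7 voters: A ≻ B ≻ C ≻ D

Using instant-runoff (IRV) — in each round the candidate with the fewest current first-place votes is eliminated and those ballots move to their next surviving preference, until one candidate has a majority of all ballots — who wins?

C

Round 1: A 20, B 15, C 19, D 0. D eliminated.
Round 2: A 20, B 15, C 19. B eliminated.
Round 3: A 20, C 34. C has a majority (≥28).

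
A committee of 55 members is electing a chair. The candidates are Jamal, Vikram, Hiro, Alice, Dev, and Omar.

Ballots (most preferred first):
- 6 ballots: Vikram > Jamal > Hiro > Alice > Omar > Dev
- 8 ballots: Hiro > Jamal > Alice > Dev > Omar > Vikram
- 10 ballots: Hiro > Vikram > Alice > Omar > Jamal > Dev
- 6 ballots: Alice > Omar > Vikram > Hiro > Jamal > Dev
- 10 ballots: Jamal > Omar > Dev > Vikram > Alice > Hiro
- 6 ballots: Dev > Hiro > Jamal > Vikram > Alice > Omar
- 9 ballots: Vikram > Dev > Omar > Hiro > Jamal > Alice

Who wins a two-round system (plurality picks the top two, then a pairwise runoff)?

Vikram

Round 1 first-place votes: Jamal 10, Vikram 15, Hiro 18, Alice 6, Dev 6, Omar 0. Hiro and Vikram advance.
Runoff: Hiro is ranked above Vikram on 24 ballots, Vikram above Hiro on 31.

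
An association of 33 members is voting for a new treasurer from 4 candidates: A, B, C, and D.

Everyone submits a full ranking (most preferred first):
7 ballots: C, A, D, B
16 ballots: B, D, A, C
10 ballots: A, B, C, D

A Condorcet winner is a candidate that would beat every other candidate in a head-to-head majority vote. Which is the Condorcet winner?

A vs B: 17–16
A vs C: 26–7
A vs D: 17–16
A beats every other candidate.

A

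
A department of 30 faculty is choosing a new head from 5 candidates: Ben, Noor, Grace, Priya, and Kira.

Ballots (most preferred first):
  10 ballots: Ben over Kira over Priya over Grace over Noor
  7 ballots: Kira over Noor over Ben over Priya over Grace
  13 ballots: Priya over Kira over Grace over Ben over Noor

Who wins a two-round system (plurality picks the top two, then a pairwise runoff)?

Round 1 first-place votes: Ben 10, Noor 0, Grace 0, Priya 13, Kira 7. Priya and Ben advance.
Runoff: Priya is ranked above Ben on 13 ballots, Ben above Priya on 17.

Ben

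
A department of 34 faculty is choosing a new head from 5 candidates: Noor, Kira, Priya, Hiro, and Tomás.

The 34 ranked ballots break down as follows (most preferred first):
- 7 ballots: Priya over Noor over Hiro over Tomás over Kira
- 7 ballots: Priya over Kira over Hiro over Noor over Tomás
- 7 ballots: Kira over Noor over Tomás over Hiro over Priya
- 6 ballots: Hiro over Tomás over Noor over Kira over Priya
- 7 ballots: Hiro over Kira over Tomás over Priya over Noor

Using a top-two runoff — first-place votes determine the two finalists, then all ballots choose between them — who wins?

Round 1 first-place votes: Noor 0, Kira 7, Priya 14, Hiro 13, Tomás 0. Priya and Hiro advance.
Runoff: Priya is ranked above Hiro on 14 ballots, Hiro above Priya on 20.

Hiro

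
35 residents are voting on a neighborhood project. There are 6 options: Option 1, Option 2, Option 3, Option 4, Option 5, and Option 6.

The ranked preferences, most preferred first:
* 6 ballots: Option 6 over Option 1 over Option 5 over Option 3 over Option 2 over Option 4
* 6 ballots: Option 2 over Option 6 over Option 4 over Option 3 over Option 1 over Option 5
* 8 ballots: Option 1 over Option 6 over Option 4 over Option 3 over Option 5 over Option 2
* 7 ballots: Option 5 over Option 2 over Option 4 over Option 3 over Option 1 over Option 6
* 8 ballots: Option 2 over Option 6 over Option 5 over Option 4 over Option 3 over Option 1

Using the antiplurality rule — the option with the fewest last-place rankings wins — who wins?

Option 3

Last-place votes: Option 1 8, Option 2 8, Option 3 0, Option 4 6, Option 5 6, Option 6 7.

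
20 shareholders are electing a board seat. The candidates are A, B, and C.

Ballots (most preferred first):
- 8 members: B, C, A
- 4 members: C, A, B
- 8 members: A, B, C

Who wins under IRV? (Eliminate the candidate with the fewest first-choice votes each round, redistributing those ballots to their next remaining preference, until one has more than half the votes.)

A

Round 1: A 8, B 8, C 4. C eliminated.
Round 2: A 12, B 8. A has a majority (≥11).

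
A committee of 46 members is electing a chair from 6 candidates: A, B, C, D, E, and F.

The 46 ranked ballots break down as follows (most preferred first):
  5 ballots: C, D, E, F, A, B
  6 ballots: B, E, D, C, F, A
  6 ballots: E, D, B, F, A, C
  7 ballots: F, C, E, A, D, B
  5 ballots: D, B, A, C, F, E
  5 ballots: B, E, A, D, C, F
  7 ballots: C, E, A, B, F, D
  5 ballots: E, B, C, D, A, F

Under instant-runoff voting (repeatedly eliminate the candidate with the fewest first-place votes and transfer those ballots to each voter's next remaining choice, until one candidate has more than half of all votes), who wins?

Round 1: A 0, B 11, C 12, D 5, E 11, F 7. A eliminated.
Round 2: B 11, C 12, D 5, E 11, F 7. D eliminated.
Round 3: B 16, C 12, E 11, F 7. F eliminated.
Round 4: B 16, C 19, E 11. E eliminated.
Round 5: B 27, C 19. B has a majority (≥24).

B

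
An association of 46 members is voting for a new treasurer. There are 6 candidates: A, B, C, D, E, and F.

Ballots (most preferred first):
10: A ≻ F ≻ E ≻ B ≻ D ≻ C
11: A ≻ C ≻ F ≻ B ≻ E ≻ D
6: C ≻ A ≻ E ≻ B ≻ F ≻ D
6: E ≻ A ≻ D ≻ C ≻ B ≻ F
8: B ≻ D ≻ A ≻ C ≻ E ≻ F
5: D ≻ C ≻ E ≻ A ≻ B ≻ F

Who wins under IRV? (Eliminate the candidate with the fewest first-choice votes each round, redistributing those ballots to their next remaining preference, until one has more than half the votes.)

A

Round 1: A 21, B 8, C 6, D 5, E 6, F 0. F eliminated.
Round 2: A 21, B 8, C 6, D 5, E 6. D eliminated.
Round 3: A 21, B 8, C 11, E 6. E eliminated.
Round 4: A 27, B 8, C 11. A has a majority (≥24).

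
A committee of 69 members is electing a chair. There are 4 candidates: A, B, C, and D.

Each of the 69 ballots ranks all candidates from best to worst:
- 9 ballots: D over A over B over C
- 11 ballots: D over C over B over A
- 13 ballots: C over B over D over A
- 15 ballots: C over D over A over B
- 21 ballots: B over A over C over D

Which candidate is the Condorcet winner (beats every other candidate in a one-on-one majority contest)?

C vs A: 39–30
C vs B: 39–30
C vs D: 49–20
C beats every other candidate.

C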